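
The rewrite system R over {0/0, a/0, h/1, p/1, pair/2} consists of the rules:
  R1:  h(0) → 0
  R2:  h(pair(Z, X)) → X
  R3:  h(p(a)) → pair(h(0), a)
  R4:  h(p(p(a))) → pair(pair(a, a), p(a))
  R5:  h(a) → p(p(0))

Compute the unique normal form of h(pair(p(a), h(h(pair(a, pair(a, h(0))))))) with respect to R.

0

1. h(pair(p(a), h(h(pair(a, pair(a, h(0)))))))  →  h(h(pair(a, pair(a, h(0)))))   [R2 at ε]
2. h(h(pair(a, pair(a, h(0)))))  →  h(pair(a, h(0)))   [R2 at 1]
3. h(pair(a, h(0)))  →  h(0)   [R2 at ε]
4. h(0)  →  0   [R1 at ε]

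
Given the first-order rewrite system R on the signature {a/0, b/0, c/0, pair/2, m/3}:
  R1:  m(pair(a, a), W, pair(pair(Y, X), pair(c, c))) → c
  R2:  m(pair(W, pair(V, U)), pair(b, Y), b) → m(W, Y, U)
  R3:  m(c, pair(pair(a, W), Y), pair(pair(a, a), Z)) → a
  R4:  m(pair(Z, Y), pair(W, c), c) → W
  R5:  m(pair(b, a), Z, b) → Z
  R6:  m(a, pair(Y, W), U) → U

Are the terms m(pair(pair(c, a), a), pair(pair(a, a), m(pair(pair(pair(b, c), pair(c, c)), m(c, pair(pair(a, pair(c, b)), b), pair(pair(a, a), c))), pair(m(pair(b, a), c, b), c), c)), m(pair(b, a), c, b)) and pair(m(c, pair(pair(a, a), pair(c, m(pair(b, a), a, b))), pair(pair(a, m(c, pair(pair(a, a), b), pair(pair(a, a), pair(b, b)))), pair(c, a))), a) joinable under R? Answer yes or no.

Reduce t₁ = m(pair(pair(c, a), a), pair(pair(a, a), m(pair(pair(pair(b, c), pair(c, c)), m(c, pair(pair(a, pair(c, b)), b), pair(pair(a, a), c))), pair(m(pair(b, a), c, b), c), c)), m(pair(b, a), c, b)):
1. m(pair(pair(c, a), a), pair(pair(a, a), m(pair(pair(pair(b, c), pair(c, c)), m(c, pair(pair(a, pair(c, b)), b), pair(pair(a, a), c))), pair(m(pair(b, a), c, b), c), c)), m(pair(b, a), c, b))  →  m(pair(pair(c, a), a), pair(pair(a, a), m(pair(b, a), c, b)), m(pair(b, a), c, b))   [R4 at 2.2]
2. m(pair(pair(c, a), a), pair(pair(a, a), m(pair(b, a), c, b)), m(pair(b, a), c, b))  →  m(pair(pair(c, a), a), pair(pair(a, a), c), m(pair(b, a), c, b))   [R5 at 2.2]
3. m(pair(pair(c, a), a), pair(pair(a, a), c), m(pair(b, a), c, b))  →  m(pair(pair(c, a), a), pair(pair(a, a), c), c)   [R5 at 3]
4. m(pair(pair(c, a), a), pair(pair(a, a), c), c)  →  pair(a, a)   [R4 at ε]

Reduce t₂ = pair(m(c, pair(pair(a, a), pair(c, m(pair(b, a), a, b))), pair(pair(a, m(c, pair(pair(a, a), b), pair(pair(a, a), pair(b, b)))), pair(c, a))), a):
1. pair(m(c, pair(pair(a, a), pair(c, m(pair(b, a), a, b))), pair(pair(a, m(c, pair(pair(a, a), b), pair(pair(a, a), pair(b, b)))), pair(c, a))), a)  →  pair(m(c, pair(pair(a, a), pair(c, a)), pair(pair(a, m(c, pair(pair(a, a), b), pair(pair(a, a), pair(b, b)))), pair(c, a))), a)   [R5 at 1.2.2.2]
2. pair(m(c, pair(pair(a, a), pair(c, a)), pair(pair(a, m(c, pair(pair(a, a), b), pair(pair(a, a), pair(b, b)))), pair(c, a))), a)  →  pair(m(c, pair(pair(a, a), pair(c, a)), pair(pair(a, a), pair(c, a))), a)   [R3 at 1.3.1.2]
3. pair(m(c, pair(pair(a, a), pair(c, a)), pair(pair(a, a), pair(c, a))), a)  →  pair(a, a)   [R3 at 1]

yes — NF(t₁) = pair(a, a), NF(t₂) = pair(a, a)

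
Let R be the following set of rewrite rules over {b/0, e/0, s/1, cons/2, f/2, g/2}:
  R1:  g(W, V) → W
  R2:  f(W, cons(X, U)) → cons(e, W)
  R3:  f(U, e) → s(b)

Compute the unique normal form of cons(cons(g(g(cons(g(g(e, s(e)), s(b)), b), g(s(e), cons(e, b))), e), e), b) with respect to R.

1. cons(cons(g(g(cons(g(g(e, s(e)), s(b)), b), g(s(e), cons(e, b))), e), e), b)  →  cons(cons(g(cons(g(g(e, s(e)), s(b)), b), g(s(e), cons(e, b))), e), b)   [R1 at 1.1]
2. cons(cons(g(cons(g(g(e, s(e)), s(b)), b), g(s(e), cons(e, b))), e), b)  →  cons(cons(cons(g(g(e, s(e)), s(b)), b), e), b)   [R1 at 1.1]
3. cons(cons(cons(g(g(e, s(e)), s(b)), b), e), b)  →  cons(cons(cons(g(e, s(e)), b), e), b)   [R1 at 1.1.1]
4. cons(cons(cons(g(e, s(e)), b), e), b)  →  cons(cons(cons(e, b), e), b)   [R1 at 1.1.1]

cons(cons(cons(e, b), e), b)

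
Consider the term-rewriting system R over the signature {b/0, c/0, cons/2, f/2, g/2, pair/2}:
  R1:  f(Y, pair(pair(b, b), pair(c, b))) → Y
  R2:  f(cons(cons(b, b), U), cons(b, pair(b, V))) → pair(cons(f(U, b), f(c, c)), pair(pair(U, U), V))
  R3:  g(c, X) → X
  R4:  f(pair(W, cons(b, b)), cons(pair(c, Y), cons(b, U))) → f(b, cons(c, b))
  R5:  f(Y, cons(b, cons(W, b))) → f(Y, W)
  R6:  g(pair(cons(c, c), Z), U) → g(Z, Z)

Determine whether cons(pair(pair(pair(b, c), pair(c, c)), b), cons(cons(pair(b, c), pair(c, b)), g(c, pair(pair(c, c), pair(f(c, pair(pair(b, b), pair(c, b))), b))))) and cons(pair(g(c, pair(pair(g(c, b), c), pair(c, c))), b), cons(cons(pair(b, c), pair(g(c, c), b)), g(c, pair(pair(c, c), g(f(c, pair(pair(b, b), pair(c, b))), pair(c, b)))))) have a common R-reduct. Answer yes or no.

yes — NF(t₁) = cons(pair(pair(pair(b, c), pair(c, c)), b), cons(cons(pair(b, c), pair(c, b)), pair(pair(c, c), pair(c, b)))), NF(t₂) = cons(pair(pair(pair(b, c), pair(c, c)), b), cons(cons(pair(b, c), pair(c, b)), pair(pair(c, c), pair(c, b))))

Reduce t₁ = cons(pair(pair(pair(b, c), pair(c, c)), b), cons(cons(pair(b, c), pair(c, b)), g(c, pair(pair(c, c), pair(f(c, pair(pair(b, b), pair(c, b))), b))))):
1. cons(pair(pair(pair(b, c), pair(c, c)), b), cons(cons(pair(b, c), pair(c, b)), g(c, pair(pair(c, c), pair(f(c, pair(pair(b, b), pair(c, b))), b)))))  →  cons(pair(pair(pair(b, c), pair(c, c)), b), cons(cons(pair(b, c), pair(c, b)), pair(pair(c, c), pair(f(c, pair(pair(b, b), pair(c, b))), b))))   [R3 at 2.2]
2. cons(pair(pair(pair(b, c), pair(c, c)), b), cons(cons(pair(b, c), pair(c, b)), pair(pair(c, c), pair(f(c, pair(pair(b, b), pair(c, b))), b))))  →  cons(pair(pair(pair(b, c), pair(c, c)), b), cons(cons(pair(b, c), pair(c, b)), pair(pair(c, c), pair(c, b))))   [R1 at 2.2.2.1]

Reduce t₂ = cons(pair(g(c, pair(pair(g(c, b), c), pair(c, c))), b), cons(cons(pair(b, c), pair(g(c, c), b)), g(c, pair(pair(c, c), g(f(c, pair(pair(b, b), pair(c, b))), pair(c, b)))))):
1. cons(pair(g(c, pair(pair(g(c, b), c), pair(c, c))), b), cons(cons(pair(b, c), pair(g(c, c), b)), g(c, pair(pair(c, c), g(f(c, pair(pair(b, b), pair(c, b))), pair(c, b))))))  →  cons(pair(pair(pair(g(c, b), c), pair(c, c)), b), cons(cons(pair(b, c), pair(g(c, c), b)), g(c, pair(pair(c, c), g(f(c, pair(pair(b, b), pair(c, b))), pair(c, b))))))   [R3 at 1.1]
2. cons(pair(pair(pair(g(c, b), c), pair(c, c)), b), cons(cons(pair(b, c), pair(g(c, c), b)), g(c, pair(pair(c, c), g(f(c, pair(pair(b, b), pair(c, b))), pair(c, b))))))  →  cons(pair(pair(pair(b, c), pair(c, c)), b), cons(cons(pair(b, c), pair(g(c, c), b)), g(c, pair(pair(c, c), g(f(c, pair(pair(b, b), pair(c, b))), pair(c, b))))))   [R3 at 1.1.1.1]
3. cons(pair(pair(pair(b, c), pair(c, c)), b), cons(cons(pair(b, c), pair(g(c, c), b)), g(c, pair(pair(c, c), g(f(c, pair(pair(b, b), pair(c, b))), pair(c, b))))))  →  cons(pair(pair(pair(b, c), pair(c, c)), b), cons(cons(pair(b, c), pair(c, b)), g(c, pair(pair(c, c), g(f(c, pair(pair(b, b), pair(c, b))), pair(c, b))))))   [R3 at 2.1.2.1]
4. cons(pair(pair(pair(b, c), pair(c, c)), b), cons(cons(pair(b, c), pair(c, b)), g(c, pair(pair(c, c), g(f(c, pair(pair(b, b), pair(c, b))), pair(c, b))))))  →  cons(pair(pair(pair(b, c), pair(c, c)), b), cons(cons(pair(b, c), pair(c, b)), pair(pair(c, c), g(f(c, pair(pair(b, b), pair(c, b))), pair(c, b)))))   [R3 at 2.2]
5. cons(pair(pair(pair(b, c), pair(c, c)), b), cons(cons(pair(b, c), pair(c, b)), pair(pair(c, c), g(f(c, pair(pair(b, b), pair(c, b))), pair(c, b)))))  →  cons(pair(pair(pair(b, c), pair(c, c)), b), cons(cons(pair(b, c), pair(c, b)), pair(pair(c, c), g(c, pair(c, b)))))   [R1 at 2.2.2.1]
6. cons(pair(pair(pair(b, c), pair(c, c)), b), cons(cons(pair(b, c), pair(c, b)), pair(pair(c, c), g(c, pair(c, b)))))  →  cons(pair(pair(pair(b, c), pair(c, c)), b), cons(cons(pair(b, c), pair(c, b)), pair(pair(c, c), pair(c, b))))   [R3 at 2.2.2]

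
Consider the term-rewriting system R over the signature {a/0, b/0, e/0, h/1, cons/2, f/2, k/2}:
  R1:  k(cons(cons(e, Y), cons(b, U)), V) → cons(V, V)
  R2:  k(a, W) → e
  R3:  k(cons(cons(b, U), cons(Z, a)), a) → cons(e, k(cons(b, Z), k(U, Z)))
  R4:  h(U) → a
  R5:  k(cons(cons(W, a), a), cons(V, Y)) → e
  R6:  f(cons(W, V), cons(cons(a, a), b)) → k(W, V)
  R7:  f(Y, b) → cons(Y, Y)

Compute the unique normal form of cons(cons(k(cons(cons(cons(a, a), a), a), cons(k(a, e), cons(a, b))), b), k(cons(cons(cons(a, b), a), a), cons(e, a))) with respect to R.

cons(cons(e, b), e)

1. cons(cons(k(cons(cons(cons(a, a), a), a), cons(k(a, e), cons(a, b))), b), k(cons(cons(cons(a, b), a), a), cons(e, a)))  →  cons(cons(e, b), k(cons(cons(cons(a, b), a), a), cons(e, a)))   [R5 at 1.1]
2. cons(cons(e, b), k(cons(cons(cons(a, b), a), a), cons(e, a)))  →  cons(cons(e, b), e)   [R5 at 2]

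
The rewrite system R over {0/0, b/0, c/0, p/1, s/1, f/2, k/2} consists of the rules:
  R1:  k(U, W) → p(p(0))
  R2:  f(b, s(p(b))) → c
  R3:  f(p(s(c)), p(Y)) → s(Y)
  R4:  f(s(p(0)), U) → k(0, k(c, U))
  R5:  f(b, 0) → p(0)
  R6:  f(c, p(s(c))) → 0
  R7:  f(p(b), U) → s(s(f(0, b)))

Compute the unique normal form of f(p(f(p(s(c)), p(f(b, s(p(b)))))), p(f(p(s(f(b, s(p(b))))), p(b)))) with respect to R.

s(s(b))

1. f(p(f(p(s(c)), p(f(b, s(p(b)))))), p(f(p(s(f(b, s(p(b))))), p(b))))  →  f(p(s(f(b, s(p(b))))), p(f(p(s(f(b, s(p(b))))), p(b))))   [R3 at 1.1]
2. f(p(s(f(b, s(p(b))))), p(f(p(s(f(b, s(p(b))))), p(b))))  →  f(p(s(c)), p(f(p(s(f(b, s(p(b))))), p(b))))   [R2 at 1.1.1]
3. f(p(s(c)), p(f(p(s(f(b, s(p(b))))), p(b))))  →  s(f(p(s(f(b, s(p(b))))), p(b)))   [R3 at ε]
4. s(f(p(s(f(b, s(p(b))))), p(b)))  →  s(f(p(s(c)), p(b)))   [R2 at 1.1.1.1]
5. s(f(p(s(c)), p(b)))  →  s(s(b))   [R3 at 1]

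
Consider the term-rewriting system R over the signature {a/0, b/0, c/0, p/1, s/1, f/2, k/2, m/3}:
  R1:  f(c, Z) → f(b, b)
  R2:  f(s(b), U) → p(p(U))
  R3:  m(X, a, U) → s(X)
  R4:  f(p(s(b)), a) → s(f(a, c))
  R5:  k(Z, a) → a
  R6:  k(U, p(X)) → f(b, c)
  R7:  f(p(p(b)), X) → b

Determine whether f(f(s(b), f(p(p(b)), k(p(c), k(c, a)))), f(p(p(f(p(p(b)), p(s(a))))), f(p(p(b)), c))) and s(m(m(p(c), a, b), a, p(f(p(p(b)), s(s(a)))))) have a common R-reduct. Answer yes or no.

no — NF(t₁) = b, NF(t₂) = s(s(s(p(c))))

Reduce t₁ = f(f(s(b), f(p(p(b)), k(p(c), k(c, a)))), f(p(p(f(p(p(b)), p(s(a))))), f(p(p(b)), c))):
1. f(f(s(b), f(p(p(b)), k(p(c), k(c, a)))), f(p(p(f(p(p(b)), p(s(a))))), f(p(p(b)), c)))  →  f(p(p(f(p(p(b)), k(p(c), k(c, a))))), f(p(p(f(p(p(b)), p(s(a))))), f(p(p(b)), c)))   [R2 at 1]
2. f(p(p(f(p(p(b)), k(p(c), k(c, a))))), f(p(p(f(p(p(b)), p(s(a))))), f(p(p(b)), c)))  →  f(p(p(b)), f(p(p(f(p(p(b)), p(s(a))))), f(p(p(b)), c)))   [R7 at 1.1.1]
3. f(p(p(b)), f(p(p(f(p(p(b)), p(s(a))))), f(p(p(b)), c)))  →  b   [R7 at ε]

Reduce t₂ = s(m(m(p(c), a, b), a, p(f(p(p(b)), s(s(a)))))):
1. s(m(m(p(c), a, b), a, p(f(p(p(b)), s(s(a))))))  →  s(s(m(p(c), a, b)))   [R3 at 1]
2. s(s(m(p(c), a, b)))  →  s(s(s(p(c))))   [R3 at 1.1]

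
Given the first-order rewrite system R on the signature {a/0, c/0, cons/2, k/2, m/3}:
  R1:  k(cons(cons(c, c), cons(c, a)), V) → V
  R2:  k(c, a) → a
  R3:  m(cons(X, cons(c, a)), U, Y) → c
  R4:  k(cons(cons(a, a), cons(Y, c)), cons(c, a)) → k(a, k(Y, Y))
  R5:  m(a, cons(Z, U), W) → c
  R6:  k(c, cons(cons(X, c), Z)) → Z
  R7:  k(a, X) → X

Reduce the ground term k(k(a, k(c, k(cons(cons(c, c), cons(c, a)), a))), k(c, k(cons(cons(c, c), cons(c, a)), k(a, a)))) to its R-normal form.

1. k(k(a, k(c, k(cons(cons(c, c), cons(c, a)), a))), k(c, k(cons(cons(c, c), cons(c, a)), k(a, a))))  →  k(k(c, k(cons(cons(c, c), cons(c, a)), a)), k(c, k(cons(cons(c, c), cons(c, a)), k(a, a))))   [R7 at 1]
2. k(k(c, k(cons(cons(c, c), cons(c, a)), a)), k(c, k(cons(cons(c, c), cons(c, a)), k(a, a))))  →  k(k(c, a), k(c, k(cons(cons(c, c), cons(c, a)), k(a, a))))   [R1 at 1.2]
3. k(k(c, a), k(c, k(cons(cons(c, c), cons(c, a)), k(a, a))))  →  k(a, k(c, k(cons(cons(c, c), cons(c, a)), k(a, a))))   [R2 at 1]
4. k(a, k(c, k(cons(cons(c, c), cons(c, a)), k(a, a))))  →  k(c, k(cons(cons(c, c), cons(c, a)), k(a, a)))   [R7 at ε]
5. k(c, k(cons(cons(c, c), cons(c, a)), k(a, a)))  →  k(c, k(a, a))   [R1 at 2]
6. k(c, k(a, a))  →  k(c, a)   [R7 at 2]
7. k(c, a)  →  a   [R2 at ε]

a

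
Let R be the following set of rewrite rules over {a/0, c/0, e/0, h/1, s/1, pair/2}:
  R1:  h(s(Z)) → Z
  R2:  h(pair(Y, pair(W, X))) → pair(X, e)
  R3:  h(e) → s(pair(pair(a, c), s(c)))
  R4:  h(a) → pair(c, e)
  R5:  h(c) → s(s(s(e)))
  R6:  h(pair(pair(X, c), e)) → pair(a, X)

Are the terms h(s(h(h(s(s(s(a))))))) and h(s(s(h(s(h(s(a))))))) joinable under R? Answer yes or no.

Reduce t₁ = h(s(h(h(s(s(s(a))))))):
1. h(s(h(h(s(s(s(a)))))))  →  h(h(s(s(s(a)))))   [R1 at ε]
2. h(h(s(s(s(a)))))  →  h(s(s(a)))   [R1 at 1]
3. h(s(s(a)))  →  s(a)   [R1 at ε]

Reduce t₂ = h(s(s(h(s(h(s(a))))))):
1. h(s(s(h(s(h(s(a)))))))  →  s(h(s(h(s(a)))))   [R1 at ε]
2. s(h(s(h(s(a)))))  →  s(h(s(a)))   [R1 at 1]
3. s(h(s(a)))  →  s(a)   [R1 at 1]

yes — NF(t₁) = s(a), NF(t₂) = s(a)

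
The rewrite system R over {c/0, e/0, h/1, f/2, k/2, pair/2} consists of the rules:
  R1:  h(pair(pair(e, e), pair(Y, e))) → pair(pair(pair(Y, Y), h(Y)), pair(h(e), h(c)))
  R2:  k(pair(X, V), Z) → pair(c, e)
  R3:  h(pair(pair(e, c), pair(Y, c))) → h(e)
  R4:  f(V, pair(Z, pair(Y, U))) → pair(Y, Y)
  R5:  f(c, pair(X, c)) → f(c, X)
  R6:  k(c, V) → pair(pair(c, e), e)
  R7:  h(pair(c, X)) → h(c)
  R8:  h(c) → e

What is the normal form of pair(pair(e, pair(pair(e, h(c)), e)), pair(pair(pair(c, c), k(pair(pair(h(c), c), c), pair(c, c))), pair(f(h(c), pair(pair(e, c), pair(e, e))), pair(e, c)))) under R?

1. pair(pair(e, pair(pair(e, h(c)), e)), pair(pair(pair(c, c), k(pair(pair(h(c), c), c), pair(c, c))), pair(f(h(c), pair(pair(e, c), pair(e, e))), pair(e, c))))  →  pair(pair(e, pair(pair(e, e), e)), pair(pair(pair(c, c), k(pair(pair(h(c), c), c), pair(c, c))), pair(f(h(c), pair(pair(e, c), pair(e, e))), pair(e, c))))   [R8 at 1.2.1.2]
2. pair(pair(e, pair(pair(e, e), e)), pair(pair(pair(c, c), k(pair(pair(h(c), c), c), pair(c, c))), pair(f(h(c), pair(pair(e, c), pair(e, e))), pair(e, c))))  →  pair(pair(e, pair(pair(e, e), e)), pair(pair(pair(c, c), pair(c, e)), pair(f(h(c), pair(pair(e, c), pair(e, e))), pair(e, c))))   [R2 at 2.1.2]
3. pair(pair(e, pair(pair(e, e), e)), pair(pair(pair(c, c), pair(c, e)), pair(f(h(c), pair(pair(e, c), pair(e, e))), pair(e, c))))  →  pair(pair(e, pair(pair(e, e), e)), pair(pair(pair(c, c), pair(c, e)), pair(pair(e, e), pair(e, c))))   [R4 at 2.2.1]

pair(pair(e, pair(pair(e, e), e)), pair(pair(pair(c, c), pair(c, e)), pair(pair(e, e), pair(e, c))))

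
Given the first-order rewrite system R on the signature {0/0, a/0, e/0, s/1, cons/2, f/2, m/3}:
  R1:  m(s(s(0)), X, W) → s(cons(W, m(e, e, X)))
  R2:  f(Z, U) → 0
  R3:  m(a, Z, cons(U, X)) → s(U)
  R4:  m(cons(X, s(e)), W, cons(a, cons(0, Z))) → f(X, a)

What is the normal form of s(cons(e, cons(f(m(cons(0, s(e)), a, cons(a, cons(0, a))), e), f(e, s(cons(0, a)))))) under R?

1. s(cons(e, cons(f(m(cons(0, s(e)), a, cons(a, cons(0, a))), e), f(e, s(cons(0, a))))))  →  s(cons(e, cons(0, f(e, s(cons(0, a))))))   [R2 at 1.2.1]
2. s(cons(e, cons(0, f(e, s(cons(0, a))))))  →  s(cons(e, cons(0, 0)))   [R2 at 1.2.2]

s(cons(e, cons(0, 0)))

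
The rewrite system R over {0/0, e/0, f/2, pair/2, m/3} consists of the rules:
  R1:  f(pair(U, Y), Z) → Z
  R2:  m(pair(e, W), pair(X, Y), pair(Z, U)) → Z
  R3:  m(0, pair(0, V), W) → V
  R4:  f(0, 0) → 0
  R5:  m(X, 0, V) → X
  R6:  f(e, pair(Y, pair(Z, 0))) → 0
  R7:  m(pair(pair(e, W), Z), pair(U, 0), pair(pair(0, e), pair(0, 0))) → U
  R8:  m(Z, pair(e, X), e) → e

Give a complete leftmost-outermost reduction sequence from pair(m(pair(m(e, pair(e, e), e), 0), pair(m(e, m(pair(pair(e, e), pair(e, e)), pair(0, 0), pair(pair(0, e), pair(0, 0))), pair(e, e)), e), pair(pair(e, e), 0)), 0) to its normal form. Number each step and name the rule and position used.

1. pair(m(pair(m(e, pair(e, e), e), 0), pair(m(e, m(pair(pair(e, e), pair(e, e)), pair(0, 0), pair(pair(0, e), pair(0, 0))), pair(e, e)), e), pair(pair(e, e), 0)), 0)  →  pair(m(pair(e, 0), pair(m(e, m(pair(pair(e, e), pair(e, e)), pair(0, 0), pair(pair(0, e), pair(0, 0))), pair(e, e)), e), pair(pair(e, e), 0)), 0)   [R8 at 1.1.1]
2. pair(m(pair(e, 0), pair(m(e, m(pair(pair(e, e), pair(e, e)), pair(0, 0), pair(pair(0, e), pair(0, 0))), pair(e, e)), e), pair(pair(e, e), 0)), 0)  →  pair(pair(e, e), 0)   [R2 at 1]

pair(pair(e, e), 0)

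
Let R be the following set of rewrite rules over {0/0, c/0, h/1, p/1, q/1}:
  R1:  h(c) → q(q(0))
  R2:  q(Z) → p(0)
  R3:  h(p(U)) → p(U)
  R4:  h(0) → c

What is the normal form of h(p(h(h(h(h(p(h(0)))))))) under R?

p(p(c))

1. h(p(h(h(h(h(p(h(0))))))))  →  p(h(h(h(h(p(h(0)))))))   [R3 at ε]
2. p(h(h(h(h(p(h(0)))))))  →  p(h(h(h(p(h(0))))))   [R3 at 1.1.1.1]
3. p(h(h(h(p(h(0))))))  →  p(h(h(p(h(0)))))   [R3 at 1.1.1]
4. p(h(h(p(h(0)))))  →  p(h(p(h(0))))   [R3 at 1.1]
5. p(h(p(h(0))))  →  p(p(h(0)))   [R3 at 1]
6. p(p(h(0)))  →  p(p(c))   [R4 at 1.1]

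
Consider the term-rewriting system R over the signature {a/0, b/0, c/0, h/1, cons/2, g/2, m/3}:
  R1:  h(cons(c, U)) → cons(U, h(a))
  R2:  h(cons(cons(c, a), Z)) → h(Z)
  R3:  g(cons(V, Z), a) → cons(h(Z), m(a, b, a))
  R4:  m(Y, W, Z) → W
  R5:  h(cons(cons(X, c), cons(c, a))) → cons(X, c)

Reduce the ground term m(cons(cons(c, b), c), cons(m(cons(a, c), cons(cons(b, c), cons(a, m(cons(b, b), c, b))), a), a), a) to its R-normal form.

cons(cons(cons(b, c), cons(a, c)), a)

1. m(cons(cons(c, b), c), cons(m(cons(a, c), cons(cons(b, c), cons(a, m(cons(b, b), c, b))), a), a), a)  →  cons(m(cons(a, c), cons(cons(b, c), cons(a, m(cons(b, b), c, b))), a), a)   [R4 at ε]
2. cons(m(cons(a, c), cons(cons(b, c), cons(a, m(cons(b, b), c, b))), a), a)  →  cons(cons(cons(b, c), cons(a, m(cons(b, b), c, b))), a)   [R4 at 1]
3. cons(cons(cons(b, c), cons(a, m(cons(b, b), c, b))), a)  →  cons(cons(cons(b, c), cons(a, c)), a)   [R4 at 1.2.2]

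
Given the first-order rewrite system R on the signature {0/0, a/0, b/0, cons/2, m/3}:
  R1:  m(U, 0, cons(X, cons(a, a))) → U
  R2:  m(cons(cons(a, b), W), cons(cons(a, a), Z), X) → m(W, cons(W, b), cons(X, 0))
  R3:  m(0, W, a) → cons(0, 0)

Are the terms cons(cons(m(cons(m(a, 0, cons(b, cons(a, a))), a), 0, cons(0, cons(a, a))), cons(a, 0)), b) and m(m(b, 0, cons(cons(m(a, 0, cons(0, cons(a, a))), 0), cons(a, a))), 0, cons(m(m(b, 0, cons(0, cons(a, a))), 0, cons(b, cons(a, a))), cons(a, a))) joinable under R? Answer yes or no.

Reduce t₁ = cons(cons(m(cons(m(a, 0, cons(b, cons(a, a))), a), 0, cons(0, cons(a, a))), cons(a, 0)), b):
1. cons(cons(m(cons(m(a, 0, cons(b, cons(a, a))), a), 0, cons(0, cons(a, a))), cons(a, 0)), b)  →  cons(cons(cons(m(a, 0, cons(b, cons(a, a))), a), cons(a, 0)), b)   [R1 at 1.1]
2. cons(cons(cons(m(a, 0, cons(b, cons(a, a))), a), cons(a, 0)), b)  →  cons(cons(cons(a, a), cons(a, 0)), b)   [R1 at 1.1.1]

Reduce t₂ = m(m(b, 0, cons(cons(m(a, 0, cons(0, cons(a, a))), 0), cons(a, a))), 0, cons(m(m(b, 0, cons(0, cons(a, a))), 0, cons(b, cons(a, a))), cons(a, a))):
1. m(m(b, 0, cons(cons(m(a, 0, cons(0, cons(a, a))), 0), cons(a, a))), 0, cons(m(m(b, 0, cons(0, cons(a, a))), 0, cons(b, cons(a, a))), cons(a, a)))  →  m(b, 0, cons(cons(m(a, 0, cons(0, cons(a, a))), 0), cons(a, a)))   [R1 at ε]
2. m(b, 0, cons(cons(m(a, 0, cons(0, cons(a, a))), 0), cons(a, a)))  →  b   [R1 at ε]

no — NF(t₁) = cons(cons(cons(a, a), cons(a, 0)), b), NF(t₂) = b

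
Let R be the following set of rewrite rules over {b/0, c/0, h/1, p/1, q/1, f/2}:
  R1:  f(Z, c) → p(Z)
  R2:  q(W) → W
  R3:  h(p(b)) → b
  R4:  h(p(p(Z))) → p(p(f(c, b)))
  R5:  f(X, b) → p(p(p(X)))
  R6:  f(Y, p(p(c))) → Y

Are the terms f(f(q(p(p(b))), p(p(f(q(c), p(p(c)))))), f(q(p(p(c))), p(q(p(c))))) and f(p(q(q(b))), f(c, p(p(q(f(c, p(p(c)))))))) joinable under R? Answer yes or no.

yes — NF(t₁) = p(p(b)), NF(t₂) = p(p(b))

Reduce t₁ = f(f(q(p(p(b))), p(p(f(q(c), p(p(c)))))), f(q(p(p(c))), p(q(p(c))))):
1. f(f(q(p(p(b))), p(p(f(q(c), p(p(c)))))), f(q(p(p(c))), p(q(p(c)))))  →  f(f(p(p(b)), p(p(f(q(c), p(p(c)))))), f(q(p(p(c))), p(q(p(c)))))   [R2 at 1.1]
2. f(f(p(p(b)), p(p(f(q(c), p(p(c)))))), f(q(p(p(c))), p(q(p(c)))))  →  f(f(p(p(b)), p(p(q(c)))), f(q(p(p(c))), p(q(p(c)))))   [R6 at 1.2.1.1]
3. f(f(p(p(b)), p(p(q(c)))), f(q(p(p(c))), p(q(p(c)))))  →  f(f(p(p(b)), p(p(c))), f(q(p(p(c))), p(q(p(c)))))   [R2 at 1.2.1.1]
4. f(f(p(p(b)), p(p(c))), f(q(p(p(c))), p(q(p(c)))))  →  f(p(p(b)), f(q(p(p(c))), p(q(p(c)))))   [R6 at 1]
5. f(p(p(b)), f(q(p(p(c))), p(q(p(c)))))  →  f(p(p(b)), f(p(p(c)), p(q(p(c)))))   [R2 at 2.1]
6. f(p(p(b)), f(p(p(c)), p(q(p(c)))))  →  f(p(p(b)), f(p(p(c)), p(p(c))))   [R2 at 2.2.1]
7. f(p(p(b)), f(p(p(c)), p(p(c))))  →  f(p(p(b)), p(p(c)))   [R6 at 2]
8. f(p(p(b)), p(p(c)))  →  p(p(b))   [R6 at ε]

Reduce t₂ = f(p(q(q(b))), f(c, p(p(q(f(c, p(p(c)))))))):
1. f(p(q(q(b))), f(c, p(p(q(f(c, p(p(c))))))))  →  f(p(q(b)), f(c, p(p(q(f(c, p(p(c))))))))   [R2 at 1.1]
2. f(p(q(b)), f(c, p(p(q(f(c, p(p(c))))))))  →  f(p(b), f(c, p(p(q(f(c, p(p(c))))))))   [R2 at 1.1]
3. f(p(b), f(c, p(p(q(f(c, p(p(c))))))))  →  f(p(b), f(c, p(p(f(c, p(p(c)))))))   [R2 at 2.2.1.1]
4. f(p(b), f(c, p(p(f(c, p(p(c)))))))  →  f(p(b), f(c, p(p(c))))   [R6 at 2.2.1.1]
5. f(p(b), f(c, p(p(c))))  →  f(p(b), c)   [R6 at 2]
6. f(p(b), c)  →  p(p(b))   [R1 at ε]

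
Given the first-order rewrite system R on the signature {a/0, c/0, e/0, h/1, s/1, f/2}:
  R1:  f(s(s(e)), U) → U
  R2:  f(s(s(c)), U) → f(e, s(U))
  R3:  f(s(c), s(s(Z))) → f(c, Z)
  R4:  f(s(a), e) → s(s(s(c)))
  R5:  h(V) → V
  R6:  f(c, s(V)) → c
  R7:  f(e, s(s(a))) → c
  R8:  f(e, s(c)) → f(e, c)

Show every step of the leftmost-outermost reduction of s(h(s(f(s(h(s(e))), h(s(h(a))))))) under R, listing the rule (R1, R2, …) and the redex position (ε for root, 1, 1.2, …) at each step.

s(s(s(a)))

1. s(h(s(f(s(h(s(e))), h(s(h(a)))))))  →  s(s(f(s(h(s(e))), h(s(h(a))))))   [R5 at 1]
2. s(s(f(s(h(s(e))), h(s(h(a))))))  →  s(s(f(s(s(e)), h(s(h(a))))))   [R5 at 1.1.1.1]
3. s(s(f(s(s(e)), h(s(h(a))))))  →  s(s(h(s(h(a)))))   [R1 at 1.1]
4. s(s(h(s(h(a)))))  →  s(s(s(h(a))))   [R5 at 1.1]
5. s(s(s(h(a))))  →  s(s(s(a)))   [R5 at 1.1.1]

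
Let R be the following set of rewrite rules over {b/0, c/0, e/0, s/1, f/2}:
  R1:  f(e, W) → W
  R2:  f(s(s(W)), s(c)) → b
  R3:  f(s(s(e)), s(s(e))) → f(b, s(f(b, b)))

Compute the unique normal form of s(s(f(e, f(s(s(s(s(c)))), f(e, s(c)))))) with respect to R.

s(s(b))

1. s(s(f(e, f(s(s(s(s(c)))), f(e, s(c))))))  →  s(s(f(s(s(s(s(c)))), f(e, s(c)))))   [R1 at 1.1]
2. s(s(f(s(s(s(s(c)))), f(e, s(c)))))  →  s(s(f(s(s(s(s(c)))), s(c))))   [R1 at 1.1.2]
3. s(s(f(s(s(s(s(c)))), s(c))))  →  s(s(b))   [R2 at 1.1]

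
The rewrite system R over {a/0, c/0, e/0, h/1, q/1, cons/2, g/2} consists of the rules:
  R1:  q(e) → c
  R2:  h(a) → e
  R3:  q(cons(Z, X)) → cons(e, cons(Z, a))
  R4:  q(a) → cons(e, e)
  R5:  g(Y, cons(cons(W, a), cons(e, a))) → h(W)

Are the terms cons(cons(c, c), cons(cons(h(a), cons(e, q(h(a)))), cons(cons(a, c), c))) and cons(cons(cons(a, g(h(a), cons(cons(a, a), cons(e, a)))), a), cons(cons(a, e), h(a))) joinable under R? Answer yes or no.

Reduce t₁ = cons(cons(c, c), cons(cons(h(a), cons(e, q(h(a)))), cons(cons(a, c), c))):
1. cons(cons(c, c), cons(cons(h(a), cons(e, q(h(a)))), cons(cons(a, c), c)))  →  cons(cons(c, c), cons(cons(e, cons(e, q(h(a)))), cons(cons(a, c), c)))   [R2 at 2.1.1]
2. cons(cons(c, c), cons(cons(e, cons(e, q(h(a)))), cons(cons(a, c), c)))  →  cons(cons(c, c), cons(cons(e, cons(e, q(e))), cons(cons(a, c), c)))   [R2 at 2.1.2.2.1]
3. cons(cons(c, c), cons(cons(e, cons(e, q(e))), cons(cons(a, c), c)))  →  cons(cons(c, c), cons(cons(e, cons(e, c)), cons(cons(a, c), c)))   [R1 at 2.1.2.2]

Reduce t₂ = cons(cons(cons(a, g(h(a), cons(cons(a, a), cons(e, a)))), a), cons(cons(a, e), h(a))):
1. cons(cons(cons(a, g(h(a), cons(cons(a, a), cons(e, a)))), a), cons(cons(a, e), h(a)))  →  cons(cons(cons(a, h(a)), a), cons(cons(a, e), h(a)))   [R5 at 1.1.2]
2. cons(cons(cons(a, h(a)), a), cons(cons(a, e), h(a)))  →  cons(cons(cons(a, e), a), cons(cons(a, e), h(a)))   [R2 at 1.1.2]
3. cons(cons(cons(a, e), a), cons(cons(a, e), h(a)))  →  cons(cons(cons(a, e), a), cons(cons(a, e), e))   [R2 at 2.2]

no — NF(t₁) = cons(cons(c, c), cons(cons(e, cons(e, c)), cons(cons(a, c), c))), NF(t₂) = cons(cons(cons(a, e), a), cons(cons(a, e), e))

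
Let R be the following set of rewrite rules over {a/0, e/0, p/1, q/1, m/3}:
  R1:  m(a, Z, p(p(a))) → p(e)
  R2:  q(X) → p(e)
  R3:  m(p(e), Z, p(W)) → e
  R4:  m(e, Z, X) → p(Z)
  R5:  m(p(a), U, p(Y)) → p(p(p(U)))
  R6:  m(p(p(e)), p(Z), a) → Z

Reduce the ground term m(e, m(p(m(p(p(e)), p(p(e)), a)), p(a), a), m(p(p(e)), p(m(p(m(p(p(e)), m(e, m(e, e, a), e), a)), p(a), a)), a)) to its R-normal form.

1. m(e, m(p(m(p(p(e)), p(p(e)), a)), p(a), a), m(p(p(e)), p(m(p(m(p(p(e)), m(e, m(e, e, a), e), a)), p(a), a)), a))  →  p(m(p(m(p(p(e)), p(p(e)), a)), p(a), a))   [R4 at ε]
2. p(m(p(m(p(p(e)), p(p(e)), a)), p(a), a))  →  p(m(p(p(e)), p(a), a))   [R6 at 1.1.1]
3. p(m(p(p(e)), p(a), a))  →  p(a)   [R6 at 1]

p(a)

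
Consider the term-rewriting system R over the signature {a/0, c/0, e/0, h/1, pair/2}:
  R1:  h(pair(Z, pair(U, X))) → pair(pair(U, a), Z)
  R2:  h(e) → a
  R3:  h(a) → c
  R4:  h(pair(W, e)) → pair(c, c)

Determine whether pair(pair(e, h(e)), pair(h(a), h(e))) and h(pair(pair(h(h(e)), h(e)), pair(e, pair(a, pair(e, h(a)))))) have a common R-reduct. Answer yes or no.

yes — NF(t₁) = pair(pair(e, a), pair(c, a)), NF(t₂) = pair(pair(e, a), pair(c, a))

Reduce t₁ = pair(pair(e, h(e)), pair(h(a), h(e))):
1. pair(pair(e, h(e)), pair(h(a), h(e)))  →  pair(pair(e, a), pair(h(a), h(e)))   [R2 at 1.2]
2. pair(pair(e, a), pair(h(a), h(e)))  →  pair(pair(e, a), pair(c, h(e)))   [R3 at 2.1]
3. pair(pair(e, a), pair(c, h(e)))  →  pair(pair(e, a), pair(c, a))   [R2 at 2.2]

Reduce t₂ = h(pair(pair(h(h(e)), h(e)), pair(e, pair(a, pair(e, h(a)))))):
1. h(pair(pair(h(h(e)), h(e)), pair(e, pair(a, pair(e, h(a))))))  →  pair(pair(e, a), pair(h(h(e)), h(e)))   [R1 at ε]
2. pair(pair(e, a), pair(h(h(e)), h(e)))  →  pair(pair(e, a), pair(h(a), h(e)))   [R2 at 2.1.1]
3. pair(pair(e, a), pair(h(a), h(e)))  →  pair(pair(e, a), pair(c, h(e)))   [R3 at 2.1]
4. pair(pair(e, a), pair(c, h(e)))  →  pair(pair(e, a), pair(c, a))   [R2 at 2.2]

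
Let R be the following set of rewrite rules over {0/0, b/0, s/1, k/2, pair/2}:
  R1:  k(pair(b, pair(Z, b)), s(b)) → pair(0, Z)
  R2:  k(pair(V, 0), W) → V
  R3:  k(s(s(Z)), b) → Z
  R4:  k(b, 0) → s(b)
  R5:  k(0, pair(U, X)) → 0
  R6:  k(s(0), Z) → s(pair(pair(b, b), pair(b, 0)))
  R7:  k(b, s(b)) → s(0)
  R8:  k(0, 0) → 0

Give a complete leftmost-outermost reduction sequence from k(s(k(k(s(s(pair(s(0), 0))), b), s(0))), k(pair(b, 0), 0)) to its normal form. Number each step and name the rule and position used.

0

1. k(s(k(k(s(s(pair(s(0), 0))), b), s(0))), k(pair(b, 0), 0))  →  k(s(k(pair(s(0), 0), s(0))), k(pair(b, 0), 0))   [R3 at 1.1.1]
2. k(s(k(pair(s(0), 0), s(0))), k(pair(b, 0), 0))  →  k(s(s(0)), k(pair(b, 0), 0))   [R2 at 1.1]
3. k(s(s(0)), k(pair(b, 0), 0))  →  k(s(s(0)), b)   [R2 at 2]
4. k(s(s(0)), b)  →  0   [R3 at ε]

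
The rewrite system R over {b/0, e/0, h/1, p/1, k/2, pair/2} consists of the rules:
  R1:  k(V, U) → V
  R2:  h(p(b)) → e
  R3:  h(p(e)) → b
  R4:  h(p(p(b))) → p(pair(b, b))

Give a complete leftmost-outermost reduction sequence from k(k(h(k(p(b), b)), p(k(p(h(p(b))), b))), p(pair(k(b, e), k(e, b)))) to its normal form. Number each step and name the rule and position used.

1. k(k(h(k(p(b), b)), p(k(p(h(p(b))), b))), p(pair(k(b, e), k(e, b))))  →  k(h(k(p(b), b)), p(k(p(h(p(b))), b)))   [R1 at ε]
2. k(h(k(p(b), b)), p(k(p(h(p(b))), b)))  →  h(k(p(b), b))   [R1 at ε]
3. h(k(p(b), b))  →  h(p(b))   [R1 at 1]
4. h(p(b))  →  e   [R2 at ε]

e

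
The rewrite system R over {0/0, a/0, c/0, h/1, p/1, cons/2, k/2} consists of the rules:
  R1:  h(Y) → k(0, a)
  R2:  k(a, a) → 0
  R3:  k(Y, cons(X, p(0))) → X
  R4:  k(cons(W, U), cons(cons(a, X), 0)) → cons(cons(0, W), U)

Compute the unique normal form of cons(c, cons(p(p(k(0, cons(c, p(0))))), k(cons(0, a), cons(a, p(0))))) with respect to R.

cons(c, cons(p(p(c)), a))

1. cons(c, cons(p(p(k(0, cons(c, p(0))))), k(cons(0, a), cons(a, p(0)))))  →  cons(c, cons(p(p(c)), k(cons(0, a), cons(a, p(0)))))   [R3 at 2.1.1.1]
2. cons(c, cons(p(p(c)), k(cons(0, a), cons(a, p(0)))))  →  cons(c, cons(p(p(c)), a))   [R3 at 2.2]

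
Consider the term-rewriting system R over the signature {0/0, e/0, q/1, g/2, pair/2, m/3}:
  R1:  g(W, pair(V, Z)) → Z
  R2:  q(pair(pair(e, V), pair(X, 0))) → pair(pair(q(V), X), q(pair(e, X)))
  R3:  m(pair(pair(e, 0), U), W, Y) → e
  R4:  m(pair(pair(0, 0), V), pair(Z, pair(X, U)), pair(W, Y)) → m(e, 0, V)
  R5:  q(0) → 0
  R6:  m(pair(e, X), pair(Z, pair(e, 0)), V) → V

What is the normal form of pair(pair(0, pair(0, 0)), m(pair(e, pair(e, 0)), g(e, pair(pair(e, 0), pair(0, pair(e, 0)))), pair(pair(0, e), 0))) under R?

pair(pair(0, pair(0, 0)), pair(pair(0, e), 0))

1. pair(pair(0, pair(0, 0)), m(pair(e, pair(e, 0)), g(e, pair(pair(e, 0), pair(0, pair(e, 0)))), pair(pair(0, e), 0)))  →  pair(pair(0, pair(0, 0)), m(pair(e, pair(e, 0)), pair(0, pair(e, 0)), pair(pair(0, e), 0)))   [R1 at 2.2]
2. pair(pair(0, pair(0, 0)), m(pair(e, pair(e, 0)), pair(0, pair(e, 0)), pair(pair(0, e), 0)))  →  pair(pair(0, pair(0, 0)), pair(pair(0, e), 0))   [R6 at 2]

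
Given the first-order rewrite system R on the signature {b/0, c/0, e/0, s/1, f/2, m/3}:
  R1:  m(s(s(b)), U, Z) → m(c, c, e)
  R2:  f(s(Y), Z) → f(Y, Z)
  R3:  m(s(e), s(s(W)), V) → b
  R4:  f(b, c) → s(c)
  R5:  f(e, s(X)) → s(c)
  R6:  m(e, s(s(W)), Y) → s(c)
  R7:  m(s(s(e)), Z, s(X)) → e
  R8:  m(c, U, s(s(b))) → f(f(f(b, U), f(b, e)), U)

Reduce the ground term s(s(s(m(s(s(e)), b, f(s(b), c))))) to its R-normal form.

1. s(s(s(m(s(s(e)), b, f(s(b), c)))))  →  s(s(s(m(s(s(e)), b, f(b, c)))))   [R2 at 1.1.1.3]
2. s(s(s(m(s(s(e)), b, f(b, c)))))  →  s(s(s(m(s(s(e)), b, s(c)))))   [R4 at 1.1.1.3]
3. s(s(s(m(s(s(e)), b, s(c)))))  →  s(s(s(e)))   [R7 at 1.1.1]

s(s(s(e)))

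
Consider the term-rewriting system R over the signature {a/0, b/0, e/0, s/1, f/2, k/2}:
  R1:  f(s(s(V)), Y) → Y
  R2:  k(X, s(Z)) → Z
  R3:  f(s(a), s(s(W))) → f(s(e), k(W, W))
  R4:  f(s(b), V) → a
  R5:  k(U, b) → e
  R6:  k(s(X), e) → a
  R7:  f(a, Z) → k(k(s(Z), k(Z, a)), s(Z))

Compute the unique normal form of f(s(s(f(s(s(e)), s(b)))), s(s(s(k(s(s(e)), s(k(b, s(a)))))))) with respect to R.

1. f(s(s(f(s(s(e)), s(b)))), s(s(s(k(s(s(e)), s(k(b, s(a))))))))  →  s(s(s(k(s(s(e)), s(k(b, s(a)))))))   [R1 at ε]
2. s(s(s(k(s(s(e)), s(k(b, s(a)))))))  →  s(s(s(k(b, s(a)))))   [R2 at 1.1.1]
3. s(s(s(k(b, s(a)))))  →  s(s(s(a)))   [R2 at 1.1.1]

s(s(s(a)))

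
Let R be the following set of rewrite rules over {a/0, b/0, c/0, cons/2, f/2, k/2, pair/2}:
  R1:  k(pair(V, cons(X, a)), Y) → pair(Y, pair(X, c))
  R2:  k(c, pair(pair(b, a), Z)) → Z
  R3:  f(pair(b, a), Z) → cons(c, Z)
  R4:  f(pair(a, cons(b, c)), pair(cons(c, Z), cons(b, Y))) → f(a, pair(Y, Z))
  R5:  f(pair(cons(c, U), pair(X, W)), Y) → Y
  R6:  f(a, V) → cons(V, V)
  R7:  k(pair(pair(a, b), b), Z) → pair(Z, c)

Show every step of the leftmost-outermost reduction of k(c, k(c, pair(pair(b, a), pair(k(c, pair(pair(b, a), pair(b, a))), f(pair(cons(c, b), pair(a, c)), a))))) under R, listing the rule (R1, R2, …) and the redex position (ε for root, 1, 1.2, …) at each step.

1. k(c, k(c, pair(pair(b, a), pair(k(c, pair(pair(b, a), pair(b, a))), f(pair(cons(c, b), pair(a, c)), a)))))  →  k(c, pair(k(c, pair(pair(b, a), pair(b, a))), f(pair(cons(c, b), pair(a, c)), a)))   [R2 at 2]
2. k(c, pair(k(c, pair(pair(b, a), pair(b, a))), f(pair(cons(c, b), pair(a, c)), a)))  →  k(c, pair(pair(b, a), f(pair(cons(c, b), pair(a, c)), a)))   [R2 at 2.1]
3. k(c, pair(pair(b, a), f(pair(cons(c, b), pair(a, c)), a)))  →  f(pair(cons(c, b), pair(a, c)), a)   [R2 at ε]
4. f(pair(cons(c, b), pair(a, c)), a)  →  a   [R5 at ε]

a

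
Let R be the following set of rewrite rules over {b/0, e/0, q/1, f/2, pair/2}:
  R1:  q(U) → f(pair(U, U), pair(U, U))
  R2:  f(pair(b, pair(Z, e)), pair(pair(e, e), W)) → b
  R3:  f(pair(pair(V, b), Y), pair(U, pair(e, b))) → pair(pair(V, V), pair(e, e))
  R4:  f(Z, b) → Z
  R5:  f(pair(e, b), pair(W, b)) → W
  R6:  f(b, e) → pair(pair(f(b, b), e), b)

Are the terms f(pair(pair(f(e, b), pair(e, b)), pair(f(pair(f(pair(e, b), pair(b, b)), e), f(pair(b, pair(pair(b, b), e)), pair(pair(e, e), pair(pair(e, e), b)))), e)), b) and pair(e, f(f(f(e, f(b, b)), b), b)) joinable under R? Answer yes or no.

no — NF(t₁) = pair(pair(e, pair(e, b)), pair(pair(b, e), e)), NF(t₂) = pair(e, e)

Reduce t₁ = f(pair(pair(f(e, b), pair(e, b)), pair(f(pair(f(pair(e, b), pair(b, b)), e), f(pair(b, pair(pair(b, b), e)), pair(pair(e, e), pair(pair(e, e), b)))), e)), b):
1. f(pair(pair(f(e, b), pair(e, b)), pair(f(pair(f(pair(e, b), pair(b, b)), e), f(pair(b, pair(pair(b, b), e)), pair(pair(e, e), pair(pair(e, e), b)))), e)), b)  →  pair(pair(f(e, b), pair(e, b)), pair(f(pair(f(pair(e, b), pair(b, b)), e), f(pair(b, pair(pair(b, b), e)), pair(pair(e, e), pair(pair(e, e), b)))), e))   [R4 at ε]
2. pair(pair(f(e, b), pair(e, b)), pair(f(pair(f(pair(e, b), pair(b, b)), e), f(pair(b, pair(pair(b, b), e)), pair(pair(e, e), pair(pair(e, e), b)))), e))  →  pair(pair(e, pair(e, b)), pair(f(pair(f(pair(e, b), pair(b, b)), e), f(pair(b, pair(pair(b, b), e)), pair(pair(e, e), pair(pair(e, e), b)))), e))   [R4 at 1.1]
3. pair(pair(e, pair(e, b)), pair(f(pair(f(pair(e, b), pair(b, b)), e), f(pair(b, pair(pair(b, b), e)), pair(pair(e, e), pair(pair(e, e), b)))), e))  →  pair(pair(e, pair(e, b)), pair(f(pair(b, e), f(pair(b, pair(pair(b, b), e)), pair(pair(e, e), pair(pair(e, e), b)))), e))   [R5 at 2.1.1.1]
4. pair(pair(e, pair(e, b)), pair(f(pair(b, e), f(pair(b, pair(pair(b, b), e)), pair(pair(e, e), pair(pair(e, e), b)))), e))  →  pair(pair(e, pair(e, b)), pair(f(pair(b, e), b), e))   [R2 at 2.1.2]
5. pair(pair(e, pair(e, b)), pair(f(pair(b, e), b), e))  →  pair(pair(e, pair(e, b)), pair(pair(b, e), e))   [R4 at 2.1]

Reduce t₂ = pair(e, f(f(f(e, f(b, b)), b), b)):
1. pair(e, f(f(f(e, f(b, b)), b), b))  →  pair(e, f(f(e, f(b, b)), b))   [R4 at 2]
2. pair(e, f(f(e, f(b, b)), b))  →  pair(e, f(e, f(b, b)))   [R4 at 2]
3. pair(e, f(e, f(b, b)))  →  pair(e, f(e, b))   [R4 at 2.2]
4. pair(e, f(e, b))  →  pair(e, e)   [R4 at 2]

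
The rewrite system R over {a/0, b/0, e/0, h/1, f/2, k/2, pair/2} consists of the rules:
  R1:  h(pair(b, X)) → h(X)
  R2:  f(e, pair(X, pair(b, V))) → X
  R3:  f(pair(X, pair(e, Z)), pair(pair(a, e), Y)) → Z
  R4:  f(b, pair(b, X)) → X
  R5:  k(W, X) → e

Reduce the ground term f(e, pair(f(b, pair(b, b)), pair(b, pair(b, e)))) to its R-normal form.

b

1. f(e, pair(f(b, pair(b, b)), pair(b, pair(b, e))))  →  f(b, pair(b, b))   [R2 at ε]
2. f(b, pair(b, b))  →  b   [R4 at ε]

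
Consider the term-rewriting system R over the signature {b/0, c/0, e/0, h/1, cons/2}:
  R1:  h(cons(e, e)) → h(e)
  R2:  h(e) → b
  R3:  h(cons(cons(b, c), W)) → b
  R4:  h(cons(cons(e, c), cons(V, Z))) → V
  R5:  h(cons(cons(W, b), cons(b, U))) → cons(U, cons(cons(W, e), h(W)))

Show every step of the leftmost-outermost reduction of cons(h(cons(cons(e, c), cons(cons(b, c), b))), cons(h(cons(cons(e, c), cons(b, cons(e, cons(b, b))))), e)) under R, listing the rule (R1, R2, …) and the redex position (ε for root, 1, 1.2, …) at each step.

1. cons(h(cons(cons(e, c), cons(cons(b, c), b))), cons(h(cons(cons(e, c), cons(b, cons(e, cons(b, b))))), e))  →  cons(cons(b, c), cons(h(cons(cons(e, c), cons(b, cons(e, cons(b, b))))), e))   [R4 at 1]
2. cons(cons(b, c), cons(h(cons(cons(e, c), cons(b, cons(e, cons(b, b))))), e))  →  cons(cons(b, c), cons(b, e))   [R4 at 2.1]

cons(cons(b, c), cons(b, e))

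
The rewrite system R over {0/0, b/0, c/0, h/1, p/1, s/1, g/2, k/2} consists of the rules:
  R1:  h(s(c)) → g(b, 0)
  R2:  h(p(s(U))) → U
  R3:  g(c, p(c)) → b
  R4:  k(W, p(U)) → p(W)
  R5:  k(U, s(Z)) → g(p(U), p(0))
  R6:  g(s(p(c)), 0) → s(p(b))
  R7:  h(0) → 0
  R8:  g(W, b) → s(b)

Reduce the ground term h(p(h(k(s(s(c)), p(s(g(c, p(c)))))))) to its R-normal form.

c

1. h(p(h(k(s(s(c)), p(s(g(c, p(c))))))))  →  h(p(h(p(s(s(c))))))   [R4 at 1.1.1]
2. h(p(h(p(s(s(c))))))  →  h(p(s(c)))   [R2 at 1.1]
3. h(p(s(c)))  →  c   [R2 at ε]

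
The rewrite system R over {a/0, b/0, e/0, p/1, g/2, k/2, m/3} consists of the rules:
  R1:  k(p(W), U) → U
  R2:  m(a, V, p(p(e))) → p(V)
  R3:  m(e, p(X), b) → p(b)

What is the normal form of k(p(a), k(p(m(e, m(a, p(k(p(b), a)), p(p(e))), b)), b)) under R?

1. k(p(a), k(p(m(e, m(a, p(k(p(b), a)), p(p(e))), b)), b))  →  k(p(m(e, m(a, p(k(p(b), a)), p(p(e))), b)), b)   [R1 at ε]
2. k(p(m(e, m(a, p(k(p(b), a)), p(p(e))), b)), b)  →  b   [R1 at ε]

b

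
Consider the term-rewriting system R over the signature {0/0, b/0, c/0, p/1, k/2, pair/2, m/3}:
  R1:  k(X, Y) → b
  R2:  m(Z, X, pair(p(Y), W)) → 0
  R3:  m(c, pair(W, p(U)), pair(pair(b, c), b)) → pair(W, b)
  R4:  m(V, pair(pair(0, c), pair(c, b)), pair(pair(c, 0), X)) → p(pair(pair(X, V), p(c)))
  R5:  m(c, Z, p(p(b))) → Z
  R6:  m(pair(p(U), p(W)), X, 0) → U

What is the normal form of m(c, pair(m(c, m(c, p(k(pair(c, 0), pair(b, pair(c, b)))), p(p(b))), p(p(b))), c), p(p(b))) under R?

pair(p(b), c)

1. m(c, pair(m(c, m(c, p(k(pair(c, 0), pair(b, pair(c, b)))), p(p(b))), p(p(b))), c), p(p(b)))  →  pair(m(c, m(c, p(k(pair(c, 0), pair(b, pair(c, b)))), p(p(b))), p(p(b))), c)   [R5 at ε]
2. pair(m(c, m(c, p(k(pair(c, 0), pair(b, pair(c, b)))), p(p(b))), p(p(b))), c)  →  pair(m(c, p(k(pair(c, 0), pair(b, pair(c, b)))), p(p(b))), c)   [R5 at 1]
3. pair(m(c, p(k(pair(c, 0), pair(b, pair(c, b)))), p(p(b))), c)  →  pair(p(k(pair(c, 0), pair(b, pair(c, b)))), c)   [R5 at 1]
4. pair(p(k(pair(c, 0), pair(b, pair(c, b)))), c)  →  pair(p(b), c)   [R1 at 1.1]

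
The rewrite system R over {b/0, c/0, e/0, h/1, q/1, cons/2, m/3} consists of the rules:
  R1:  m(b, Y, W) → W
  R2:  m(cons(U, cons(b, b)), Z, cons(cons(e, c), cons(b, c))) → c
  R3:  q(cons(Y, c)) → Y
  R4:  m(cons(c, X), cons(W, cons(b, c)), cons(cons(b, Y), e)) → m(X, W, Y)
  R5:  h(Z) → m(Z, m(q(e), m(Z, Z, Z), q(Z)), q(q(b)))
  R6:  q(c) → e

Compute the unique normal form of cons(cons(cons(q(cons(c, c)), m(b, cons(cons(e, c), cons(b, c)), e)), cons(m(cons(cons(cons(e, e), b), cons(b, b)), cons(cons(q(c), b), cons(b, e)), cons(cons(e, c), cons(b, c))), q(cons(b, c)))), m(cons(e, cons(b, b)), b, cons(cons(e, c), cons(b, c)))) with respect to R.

1. cons(cons(cons(q(cons(c, c)), m(b, cons(cons(e, c), cons(b, c)), e)), cons(m(cons(cons(cons(e, e), b), cons(b, b)), cons(cons(q(c), b), cons(b, e)), cons(cons(e, c), cons(b, c))), q(cons(b, c)))), m(cons(e, cons(b, b)), b, cons(cons(e, c), cons(b, c))))  →  cons(cons(cons(c, m(b, cons(cons(e, c), cons(b, c)), e)), cons(m(cons(cons(cons(e, e), b), cons(b, b)), cons(cons(q(c), b), cons(b, e)), cons(cons(e, c), cons(b, c))), q(cons(b, c)))), m(cons(e, cons(b, b)), b, cons(cons(e, c), cons(b, c))))   [R3 at 1.1.1]
2. cons(cons(cons(c, m(b, cons(cons(e, c), cons(b, c)), e)), cons(m(cons(cons(cons(e, e), b), cons(b, b)), cons(cons(q(c), b), cons(b, e)), cons(cons(e, c), cons(b, c))), q(cons(b, c)))), m(cons(e, cons(b, b)), b, cons(cons(e, c), cons(b, c))))  →  cons(cons(cons(c, e), cons(m(cons(cons(cons(e, e), b), cons(b, b)), cons(cons(q(c), b), cons(b, e)), cons(cons(e, c), cons(b, c))), q(cons(b, c)))), m(cons(e, cons(b, b)), b, cons(cons(e, c), cons(b, c))))   [R1 at 1.1.2]
3. cons(cons(cons(c, e), cons(m(cons(cons(cons(e, e), b), cons(b, b)), cons(cons(q(c), b), cons(b, e)), cons(cons(e, c), cons(b, c))), q(cons(b, c)))), m(cons(e, cons(b, b)), b, cons(cons(e, c), cons(b, c))))  →  cons(cons(cons(c, e), cons(c, q(cons(b, c)))), m(cons(e, cons(b, b)), b, cons(cons(e, c), cons(b, c))))   [R2 at 1.2.1]
4. cons(cons(cons(c, e), cons(c, q(cons(b, c)))), m(cons(e, cons(b, b)), b, cons(cons(e, c), cons(b, c))))  →  cons(cons(cons(c, e), cons(c, b)), m(cons(e, cons(b, b)), b, cons(cons(e, c), cons(b, c))))   [R3 at 1.2.2]
5. cons(cons(cons(c, e), cons(c, b)), m(cons(e, cons(b, b)), b, cons(cons(e, c), cons(b, c))))  →  cons(cons(cons(c, e), cons(c, b)), c)   [R2 at 2]

cons(cons(cons(c, e), cons(c, b)), c)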